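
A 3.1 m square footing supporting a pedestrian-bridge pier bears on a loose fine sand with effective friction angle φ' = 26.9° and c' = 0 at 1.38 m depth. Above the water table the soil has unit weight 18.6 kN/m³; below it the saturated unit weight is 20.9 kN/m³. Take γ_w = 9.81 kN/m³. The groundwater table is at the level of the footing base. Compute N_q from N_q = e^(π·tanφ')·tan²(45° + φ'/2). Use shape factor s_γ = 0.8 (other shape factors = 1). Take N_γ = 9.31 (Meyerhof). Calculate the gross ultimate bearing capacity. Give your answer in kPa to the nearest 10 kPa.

q_ult ≈ 460 kPa

tan26.9° = 0.5073, so N_q = e^(π×0.5073)·tan²(58.45°) = 4.923 × 2.653 = 13.06.
Effective surcharge at the founding depth q = γ·D_f = 18.6 × 1.38 = 25.668 kPa.
The water table coincides with the base, so in the self-weight term γ → γ' = 11.09 kN/m³.
q_ult = q·N_q + 0.5·γ·B·N_γ·s_γ
     = 25.668 × 13.057 + 0.5 × 11.09 × 3.1 × 9.31 × 0.8
     = 335.15 + 128.03 = 463.18 kPa.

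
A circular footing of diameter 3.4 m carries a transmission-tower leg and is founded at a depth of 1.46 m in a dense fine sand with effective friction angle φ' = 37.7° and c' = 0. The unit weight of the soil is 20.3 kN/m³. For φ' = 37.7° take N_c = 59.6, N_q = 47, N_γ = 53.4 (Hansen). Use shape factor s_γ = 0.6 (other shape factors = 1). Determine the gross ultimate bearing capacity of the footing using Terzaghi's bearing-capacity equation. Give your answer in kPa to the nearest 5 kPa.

q = γ·D_f = 20.3 × 1.46 = 29.638 kPa.
q·N_q = 29.638 × 47 = 1393 kPa
0.5·γ·B·N_γ·s_γ = 0.5 × 20.3 × 3.4 × 53.4 × 0.6 = 1105.7 kPa
q_ult = 1393 + 1105.7 = 2498.7 kPa.

q_ult ≈ 2500 kPa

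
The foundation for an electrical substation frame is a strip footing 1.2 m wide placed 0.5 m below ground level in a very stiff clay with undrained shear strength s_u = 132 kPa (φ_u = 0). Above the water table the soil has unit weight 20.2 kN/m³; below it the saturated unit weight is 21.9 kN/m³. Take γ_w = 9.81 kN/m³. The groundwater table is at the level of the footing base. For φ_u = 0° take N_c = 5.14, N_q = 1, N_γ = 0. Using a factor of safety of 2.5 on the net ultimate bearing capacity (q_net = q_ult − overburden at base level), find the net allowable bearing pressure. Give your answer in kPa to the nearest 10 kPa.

q = γ·D_f = 20.2 × 0.5 = 10.1 kPa.
c·N_c = 132 × 5.14 = 678.48 kPa
q·N_q = 10.1 × 1 = 10.1 kPa
q_ult = 678.48 + 10.1 = 688.58 kPa.
q_net = 688.58 − 10.1 = 678.48 kPa.
q_all(net) = 678.48 / 2.5 = 271.39 kPa.

q_all(net) ≈ 270 kPa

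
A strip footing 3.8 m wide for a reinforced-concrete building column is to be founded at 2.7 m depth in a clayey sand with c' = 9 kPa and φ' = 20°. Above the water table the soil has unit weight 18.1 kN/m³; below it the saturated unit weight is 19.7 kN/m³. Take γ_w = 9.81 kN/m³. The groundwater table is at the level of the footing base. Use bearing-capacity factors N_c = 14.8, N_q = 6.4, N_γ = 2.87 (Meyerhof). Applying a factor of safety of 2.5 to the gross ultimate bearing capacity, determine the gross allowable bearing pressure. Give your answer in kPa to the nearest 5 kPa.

q_all ≈ 200 kPa

Effective surcharge at the founding depth q = γ·D_f = 18.1 × 2.7 = 48.87 kPa.
The water table coincides with the base, so in the self-weight term γ → γ' = 9.89 kN/m³.
q_ult = c·N_c + q·N_q + 0.5·γ·B·N_γ
     = 9 × 14.8 + 48.87 × 6.4 + 0.5 × 9.89 × 3.8 × 2.87
     = 133.2 + 312.77 + 53.93 = 499.9 kPa.
q_all = q_ult / FS = 499.9 / 2.5 = 199.96 kPa.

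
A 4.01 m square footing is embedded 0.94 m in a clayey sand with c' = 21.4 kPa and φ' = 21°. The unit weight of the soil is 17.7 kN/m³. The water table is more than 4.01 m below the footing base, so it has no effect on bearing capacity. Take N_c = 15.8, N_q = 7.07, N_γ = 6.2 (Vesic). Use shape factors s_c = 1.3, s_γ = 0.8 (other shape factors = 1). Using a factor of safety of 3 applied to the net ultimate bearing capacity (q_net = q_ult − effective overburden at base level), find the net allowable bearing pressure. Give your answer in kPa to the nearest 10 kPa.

q = γ·D_f = 17.7 × 0.94 = 16.638 kPa.
c·N_c·s_c = 21.4 × 15.8 × 1.3 = 439.56 kPa
q·N_q = 16.638 × 7.07 = 117.63 kPa
0.5·γ·B·N_γ·s_γ = 0.5 × 17.7 × 4.01 × 6.2 × 0.8 = 176.02 kPa
q_ult = 439.56 + 117.63 + 176.02 = 733.21 kPa.
Net ultimate: q_net = 733.21 − 16.638 = 716.57 kPa.
q_all(net) = 716.57 / 3 = 238.86 kPa.

q_all(net) ≈ 240 kPa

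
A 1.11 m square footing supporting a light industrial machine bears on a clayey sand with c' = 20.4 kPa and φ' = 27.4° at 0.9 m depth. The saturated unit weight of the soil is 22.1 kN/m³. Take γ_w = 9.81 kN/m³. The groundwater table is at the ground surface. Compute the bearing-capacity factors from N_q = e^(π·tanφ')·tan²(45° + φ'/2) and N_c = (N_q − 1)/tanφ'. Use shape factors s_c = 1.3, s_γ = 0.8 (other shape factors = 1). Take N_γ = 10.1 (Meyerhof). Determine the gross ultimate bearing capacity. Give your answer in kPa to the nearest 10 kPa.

q_ult ≈ 860 kPa

tan27.4° = 0.5184, so N_q = e^(π×0.5184)·tan²(58.7°) = 5.096 × 2.705 = 13.78.
N_c = (13.78 − 1)/tan27.4° = 24.66.
Water table at ground surface, so effective unit weight γ' = 22.1 − 9.81 = 12.29 kN/m³ is used throughout; overburden q = 12.29 × 0.9 = 11.061 kPa; the same γ' applies in the ½γBN_γ term.
Cohesion term c·N_c·s_c = 20.4 × 24.665 × 1.3 = 654.11 kPa; surcharge term q·N_q = 11.061 × 13.785 = 152.48 kPa; self-weight term 0.5·γ·B·N_γ·s_γ = 0.5 × 12.29 × 1.11 × 10.1 × 0.8 = 55.113 kPa.
q_ult = 654.11 + 152.48 + 55.113 = 861.69 kPa.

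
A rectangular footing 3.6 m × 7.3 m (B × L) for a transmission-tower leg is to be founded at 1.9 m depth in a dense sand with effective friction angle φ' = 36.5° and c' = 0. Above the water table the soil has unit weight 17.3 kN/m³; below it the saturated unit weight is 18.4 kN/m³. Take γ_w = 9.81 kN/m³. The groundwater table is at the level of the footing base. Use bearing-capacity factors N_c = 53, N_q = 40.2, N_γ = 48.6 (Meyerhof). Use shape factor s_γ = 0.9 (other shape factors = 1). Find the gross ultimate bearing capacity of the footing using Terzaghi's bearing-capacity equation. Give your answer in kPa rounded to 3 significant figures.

q_ult ≈ 2000 kPa

q = γ·D_f = 17.3 × 1.9 = 32.87 kPa.
For the ½γBN_γ term take γ' = 18.4 − 9.81 = 8.59 kN/m³ (soil below base is submerged).
q·N_q = 32.87 × 40.2 = 1321.4 kPa
0.5·γ·B·N_γ·s_γ = 0.5 × 8.59 × 3.6 × 48.6 × 0.9 = 676.31 kPa
q_ult = 1321.4 + 676.31 = 1997.7 kPa.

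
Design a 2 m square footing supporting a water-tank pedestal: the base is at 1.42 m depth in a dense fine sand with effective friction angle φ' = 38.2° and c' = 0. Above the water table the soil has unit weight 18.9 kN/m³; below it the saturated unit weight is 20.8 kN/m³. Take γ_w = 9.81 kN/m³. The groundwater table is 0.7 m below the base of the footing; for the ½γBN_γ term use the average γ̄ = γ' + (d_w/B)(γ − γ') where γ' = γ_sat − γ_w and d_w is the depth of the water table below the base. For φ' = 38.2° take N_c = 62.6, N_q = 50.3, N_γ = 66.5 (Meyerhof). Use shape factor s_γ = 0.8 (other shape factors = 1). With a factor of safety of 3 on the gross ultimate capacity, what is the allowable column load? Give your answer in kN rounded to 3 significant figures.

Effective surcharge at the founding depth q = γ·D_f = 18.9 × 1.42 = 26.838 kPa.
With d_w = 0.7 m < B, γ̄ = 10.99 + (0.7/2) × (18.9 − 10.99) = 13.758 kN/m³.
q_ult = q·N_q + 0.5·γ·B·N_γ·s_γ
     = 26.838 × 50.3 + 0.5 × 13.758 × 2 × 66.5 × 0.8
     = 1350 + 731.95 = 2081.9 kPa.
Gross allowable pressure q_all = 2081.9 / 3 = 693.97 kPa.
Footing area = 4 m², so allowable column load = 693.97 × 4 = 2775.9 kN.

P_all ≈ 2780 kN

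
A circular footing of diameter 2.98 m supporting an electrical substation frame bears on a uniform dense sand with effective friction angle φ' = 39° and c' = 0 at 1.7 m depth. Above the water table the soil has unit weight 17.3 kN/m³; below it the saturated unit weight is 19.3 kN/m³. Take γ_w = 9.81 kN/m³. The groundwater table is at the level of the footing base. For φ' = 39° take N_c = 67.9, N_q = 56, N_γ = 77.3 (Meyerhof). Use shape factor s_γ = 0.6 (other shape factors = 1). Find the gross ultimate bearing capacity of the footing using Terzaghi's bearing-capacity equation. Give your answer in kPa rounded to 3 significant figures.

q = γ·D_f = 17.3 × 1.7 = 29.41 kPa.
For the ½γBN_γ term take γ' = 19.3 − 9.81 = 9.49 kN/m³ (soil below base is submerged).
q·N_q = 29.41 × 56 = 1647 kPa
0.5·γ·B·N_γ·s_γ = 0.5 × 9.49 × 2.98 × 77.3 × 0.6 = 655.82 kPa
q_ult = 1647 + 655.82 = 2302.8 kPa.

q_ult ≈ 2300 kPa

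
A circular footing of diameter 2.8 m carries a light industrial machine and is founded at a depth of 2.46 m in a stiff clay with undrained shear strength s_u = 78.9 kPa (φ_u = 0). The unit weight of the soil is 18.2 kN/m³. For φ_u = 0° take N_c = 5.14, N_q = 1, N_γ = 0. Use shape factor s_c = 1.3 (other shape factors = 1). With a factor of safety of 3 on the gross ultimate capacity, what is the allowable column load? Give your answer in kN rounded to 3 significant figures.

P_all ≈ 1170 kN

q = γ·D_f = 18.2 × 2.46 = 44.772 kPa.
c·N_c·s_c = 78.9 × 5.14 × 1.3 = 527.21 kPa
q·N_q = 44.772 × 1 = 44.772 kPa
q_ult = 527.21 + 44.772 = 571.98 kPa.
Gross allowable pressure q_all = 571.98 / 3 = 190.66 kPa.
Footing area = 6.1575 m², so allowable column load = 190.66 × 6.1575 = 1174 kN.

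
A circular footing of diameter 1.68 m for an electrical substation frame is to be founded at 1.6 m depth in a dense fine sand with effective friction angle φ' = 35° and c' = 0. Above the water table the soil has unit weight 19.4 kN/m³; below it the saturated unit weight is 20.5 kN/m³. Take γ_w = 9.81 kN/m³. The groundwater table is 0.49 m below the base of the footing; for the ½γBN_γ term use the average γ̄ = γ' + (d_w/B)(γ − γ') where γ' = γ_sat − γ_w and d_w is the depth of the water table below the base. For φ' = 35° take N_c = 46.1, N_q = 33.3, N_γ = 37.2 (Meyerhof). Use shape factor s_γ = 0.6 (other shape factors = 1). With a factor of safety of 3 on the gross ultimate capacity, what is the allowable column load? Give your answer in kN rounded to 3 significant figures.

P_all ≈ 947 kN

Effective surcharge at the founding depth q = γ·D_f = 19.4 × 1.6 = 31.04 kPa.
With d_w = 0.49 m < B, γ̄ = 10.69 + (0.49/1.68) × (19.4 − 10.69) = 13.23 kN/m³.
q_ult = q·N_q + 0.5·γ·B·N_γ·s_γ
     = 31.04 × 33.3 + 0.5 × 13.23 × 1.68 × 37.2 × 0.6
     = 1033.6 + 248.05 = 1281.7 kPa.
Gross allowable pressure q_all = 1281.7 / 3 = 427.23 kPa.
Footing area = 2.2167 m², so allowable column load = 427.23 × 2.2167 = 947.04 kN.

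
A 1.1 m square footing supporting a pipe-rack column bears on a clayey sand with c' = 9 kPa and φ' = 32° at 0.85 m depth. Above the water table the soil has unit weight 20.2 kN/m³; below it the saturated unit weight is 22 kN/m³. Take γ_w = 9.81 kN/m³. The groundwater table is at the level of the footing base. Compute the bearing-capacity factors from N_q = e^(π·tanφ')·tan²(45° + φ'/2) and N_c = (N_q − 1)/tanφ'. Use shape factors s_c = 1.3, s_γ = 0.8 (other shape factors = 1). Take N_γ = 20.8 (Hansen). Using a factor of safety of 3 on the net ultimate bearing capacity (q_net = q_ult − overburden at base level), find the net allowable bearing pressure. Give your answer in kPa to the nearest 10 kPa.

q_all(net) ≈ 300 kPa

N_q = e^(π·tan32°)·tan²(61°) = 23.18; N_c = (N_q − 1)/tanφ' = 35.49.
Effective surcharge at the founding depth q = γ·D_f = 20.2 × 0.85 = 17.17 kPa.
The water table coincides with the base, so in the self-weight term γ → γ' = 12.19 kN/m³.
q_ult = c·N_c·s_c + q·N_q + 0.5·γ·B·N_γ·s_γ
     = 9 × 35.49 × 1.3 + 17.17 × 23.177 + 0.5 × 12.19 × 1.1 × 20.8 × 0.8
     = 415.24 + 397.95 + 111.56 = 924.74 kPa.
q_net = 924.74 − 17.17 = 907.57 kPa.
q_all(net) = 907.57 / 3 = 302.52 kPa.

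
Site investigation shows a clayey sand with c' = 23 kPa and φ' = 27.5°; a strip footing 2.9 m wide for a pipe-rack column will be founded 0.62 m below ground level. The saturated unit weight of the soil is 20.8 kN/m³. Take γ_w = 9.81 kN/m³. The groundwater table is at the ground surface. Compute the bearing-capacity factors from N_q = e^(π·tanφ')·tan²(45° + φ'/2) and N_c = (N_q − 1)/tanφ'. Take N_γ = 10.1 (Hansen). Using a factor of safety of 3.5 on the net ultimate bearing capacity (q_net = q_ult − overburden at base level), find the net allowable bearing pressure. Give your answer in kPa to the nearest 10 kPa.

N_q = e^(π·tan27.5°)·tan²(58.75°) = 13.94; N_c = (N_q − 1)/tanφ' = 24.85.
With the water table at the surface the whole profile is submerged: γ' = 20.8 − 9.81 = 10.99 kN/m³, so q = γ'·D_f = 6.8138 kPa; the same γ' applies in the ½γBN_γ term.
q_ult = c·N_c + q·N_q + 0.5·γ·B·N_γ
     = 23 × 24.85 + 6.8138 × 13.936 + 0.5 × 10.99 × 2.9 × 10.1
     = 571.54 + 94.957 + 160.95 = 827.45 kPa.
q_net = 827.45 − 6.8138 = 820.64 kPa.
q_all(net) = 820.64 / 3.5 = 234.47 kPa.

q_all(net) ≈ 230 kPa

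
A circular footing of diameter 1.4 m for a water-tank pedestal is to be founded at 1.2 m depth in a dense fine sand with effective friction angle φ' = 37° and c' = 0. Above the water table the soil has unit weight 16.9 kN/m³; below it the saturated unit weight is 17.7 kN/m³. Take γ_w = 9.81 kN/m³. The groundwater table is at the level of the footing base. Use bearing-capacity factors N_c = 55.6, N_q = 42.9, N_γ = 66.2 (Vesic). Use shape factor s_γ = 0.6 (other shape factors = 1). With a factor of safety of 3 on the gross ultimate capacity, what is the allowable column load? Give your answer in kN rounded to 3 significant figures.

P_all ≈ 559 kN

Overburden at base level: q = 16.9 × 1.2 = 20.28 kPa.
Below the base the soil is submerged, so the ½γBN_γ term uses γ' = 17.7 − 9.81 = 7.89 kN/m³.
Surcharge term q·N_q = 20.28 × 42.9 = 870.01 kPa; self-weight term 0.5·γ·B·N_γ·s_γ = 0.5 × 7.89 × 1.4 × 66.2 × 0.6 = 219.37 kPa.
q_ult = 870.01 + 219.37 = 1089.4 kPa.
Gross allowable pressure q_all = 1089.4 / 3 = 363.13 kPa.
Footing area = 1.5394 m², so allowable column load = 363.13 × 1.5394 = 559 kN.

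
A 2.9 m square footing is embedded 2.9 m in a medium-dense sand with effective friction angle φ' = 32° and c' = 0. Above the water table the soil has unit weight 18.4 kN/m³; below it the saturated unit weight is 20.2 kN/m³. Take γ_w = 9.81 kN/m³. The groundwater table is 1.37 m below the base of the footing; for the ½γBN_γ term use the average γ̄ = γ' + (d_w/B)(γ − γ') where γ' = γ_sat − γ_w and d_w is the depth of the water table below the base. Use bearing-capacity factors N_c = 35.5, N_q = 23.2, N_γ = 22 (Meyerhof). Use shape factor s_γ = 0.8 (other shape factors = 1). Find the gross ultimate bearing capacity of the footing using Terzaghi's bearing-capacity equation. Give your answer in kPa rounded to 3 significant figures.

q_ult ≈ 1600 kPa

Effective surcharge at the founding depth q = γ·D_f = 18.4 × 2.9 = 53.36 kPa.
With d_w = 1.37 m < B, γ̄ = 10.39 + (1.37/2.9) × (18.4 − 10.39) = 14.174 kN/m³.
q_ult = q·N_q + 0.5·γ·B·N_γ·s_γ
     = 53.36 × 23.2 + 0.5 × 14.174 × 2.9 × 22 × 0.8
     = 1238 + 361.72 = 1599.7 kPa.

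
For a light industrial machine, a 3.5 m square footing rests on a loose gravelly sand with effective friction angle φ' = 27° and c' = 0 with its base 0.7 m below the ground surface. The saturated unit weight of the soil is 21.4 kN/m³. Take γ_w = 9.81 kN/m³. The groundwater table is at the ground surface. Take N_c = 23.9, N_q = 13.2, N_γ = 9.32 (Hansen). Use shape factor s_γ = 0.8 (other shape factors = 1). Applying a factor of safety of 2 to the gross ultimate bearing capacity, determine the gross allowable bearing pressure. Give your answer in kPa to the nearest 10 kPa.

q_all ≈ 130 kPa

γ' = 21.4 − 9.81 = 11.59 kN/m³ (submerged throughout). q = 11.59 × 0.7 = 8.113 kPa; the same γ' applies in the ½γBN_γ term.
q·N_q = 8.113 × 13.2 = 107.09 kPa
0.5·γ·B·N_γ·s_γ = 0.5 × 11.59 × 3.5 × 9.32 × 0.8 = 151.23 kPa
q_ult = 107.09 + 151.23 = 258.32 kPa.
q_all = q_ult / FS = 258.32 / 2 = 129.16 kPa.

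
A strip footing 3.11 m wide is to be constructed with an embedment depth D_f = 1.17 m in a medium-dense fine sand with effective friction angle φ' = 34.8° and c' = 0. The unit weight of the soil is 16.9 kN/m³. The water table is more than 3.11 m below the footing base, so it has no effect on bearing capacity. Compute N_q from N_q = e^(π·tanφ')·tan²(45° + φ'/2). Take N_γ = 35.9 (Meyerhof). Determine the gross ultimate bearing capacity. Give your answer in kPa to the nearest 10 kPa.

tan34.8° = 0.695, so N_q = e^(π×0.695)·tan²(62.4°) = 8.877 × 3.659 = 32.48.
Overburden at base level: q = 16.9 × 1.17 = 19.773 kPa.
Surcharge term q·N_q = 19.773 × 32.48 = 642.23 kPa; self-weight term 0.5·γ·B·N_γ = 0.5 × 16.9 × 3.11 × 35.9 = 943.43 kPa.
q_ult = 642.23 + 943.43 = 1585.7 kPa.

q_ult ≈ 1590 kPa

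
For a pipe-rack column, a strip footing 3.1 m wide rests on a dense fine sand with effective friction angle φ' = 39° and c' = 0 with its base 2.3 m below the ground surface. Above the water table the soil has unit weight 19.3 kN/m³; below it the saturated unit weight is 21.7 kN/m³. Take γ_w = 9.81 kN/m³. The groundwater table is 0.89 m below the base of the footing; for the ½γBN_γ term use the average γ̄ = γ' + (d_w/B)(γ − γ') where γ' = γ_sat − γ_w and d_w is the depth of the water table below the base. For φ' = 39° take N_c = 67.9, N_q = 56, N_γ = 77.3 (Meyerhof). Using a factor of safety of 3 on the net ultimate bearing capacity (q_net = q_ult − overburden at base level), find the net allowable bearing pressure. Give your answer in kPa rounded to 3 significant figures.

q_all(net) ≈ 1370 kPa

Effective surcharge at the founding depth q = γ·D_f = 19.3 × 2.3 = 44.39 kPa.
With d_w = 0.89 m < B, γ̄ = 11.89 + (0.89/3.1) × (19.3 − 11.89) = 14.017 kN/m³.
q_ult = q·N_q + 0.5·γ·B·N_γ
     = 44.39 × 56 + 0.5 × 14.017 × 3.1 × 77.3
     = 2485.8 + 1679.5 = 4165.3 kPa.
q_net = 4165.3 − 44.39 = 4120.9 kPa.
q_all(net) = 4120.9 / 3 = 1373.6 kPa.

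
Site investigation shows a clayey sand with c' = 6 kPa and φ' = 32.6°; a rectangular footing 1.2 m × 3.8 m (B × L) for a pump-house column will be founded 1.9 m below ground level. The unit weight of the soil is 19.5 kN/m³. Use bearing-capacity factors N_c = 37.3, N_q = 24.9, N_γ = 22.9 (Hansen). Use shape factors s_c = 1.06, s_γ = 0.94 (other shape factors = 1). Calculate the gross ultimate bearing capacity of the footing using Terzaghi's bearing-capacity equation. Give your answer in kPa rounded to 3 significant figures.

q_ult ≈ 1410 kPa

q = γ·D_f = 19.5 × 1.9 = 37.05 kPa.
c·N_c·s_c = 6 × 37.3 × 1.06 = 237.23 kPa
q·N_q = 37.05 × 24.9 = 922.54 kPa
0.5·γ·B·N_γ·s_γ = 0.5 × 19.5 × 1.2 × 22.9 × 0.94 = 251.85 kPa
q_ult = 237.23 + 922.54 + 251.85 = 1411.6 kPa.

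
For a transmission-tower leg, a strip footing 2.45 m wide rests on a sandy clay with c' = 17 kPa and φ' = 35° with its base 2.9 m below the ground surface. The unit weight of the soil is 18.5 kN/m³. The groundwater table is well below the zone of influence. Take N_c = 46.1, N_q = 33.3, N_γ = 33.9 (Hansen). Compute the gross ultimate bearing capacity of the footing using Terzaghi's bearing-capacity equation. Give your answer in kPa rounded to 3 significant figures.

Effective surcharge at the founding depth q = γ·D_f = 18.5 × 2.9 = 53.65 kPa.
q_ult = c·N_c + q·N_q + 0.5·γ·B·N_γ
     = 17 × 46.1 + 53.65 × 33.3 + 0.5 × 18.5 × 2.45 × 33.9
     = 783.7 + 1786.5 + 768.26 = 3338.5 kPa.

q_ult ≈ 3340 kPa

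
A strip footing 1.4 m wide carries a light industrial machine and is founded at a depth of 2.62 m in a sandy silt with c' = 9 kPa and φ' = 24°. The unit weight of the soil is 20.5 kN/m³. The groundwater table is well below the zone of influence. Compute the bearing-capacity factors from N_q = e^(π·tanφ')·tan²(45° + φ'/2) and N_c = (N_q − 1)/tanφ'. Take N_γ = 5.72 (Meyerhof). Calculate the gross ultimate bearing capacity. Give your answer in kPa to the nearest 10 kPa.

q_ult ≈ 770 kPa

tan24° = 0.4452, so N_q = e^(π×0.4452)·tan²(57°) = 4.05 × 2.371 = 9.6.
N_c = (9.6 − 1)/tan24° = 19.32.
Overburden at base level: q = 20.5 × 2.62 = 53.71 kPa.
Cohesion term c·N_c = 9 × 19.324 = 173.91 kPa; surcharge term q·N_q = 53.71 × 9.6034 = 515.8 kPa; self-weight term 0.5·γ·B·N_γ = 0.5 × 20.5 × 1.4 × 5.72 = 82.082 kPa.
q_ult = 173.91 + 515.8 + 82.082 = 771.79 kPa.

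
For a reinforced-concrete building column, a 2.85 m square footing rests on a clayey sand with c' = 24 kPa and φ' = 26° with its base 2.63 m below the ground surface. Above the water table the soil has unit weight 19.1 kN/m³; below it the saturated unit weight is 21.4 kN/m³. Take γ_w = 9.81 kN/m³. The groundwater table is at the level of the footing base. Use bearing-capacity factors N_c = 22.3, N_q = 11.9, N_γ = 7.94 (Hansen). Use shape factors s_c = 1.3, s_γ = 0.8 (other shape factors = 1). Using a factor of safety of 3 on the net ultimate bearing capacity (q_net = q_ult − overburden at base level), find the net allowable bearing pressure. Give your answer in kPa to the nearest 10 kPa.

Effective surcharge at the founding depth q = γ·D_f = 19.1 × 2.63 = 50.233 kPa.
The water table coincides with the base, so in the self-weight term γ → γ' = 11.59 kN/m³.
q_ult = c·N_c·s_c + q·N_q + 0.5·γ·B·N_γ·s_γ
     = 24 × 22.3 × 1.3 + 50.233 × 11.9 + 0.5 × 11.59 × 2.85 × 7.94 × 0.8
     = 695.76 + 597.77 + 104.91 = 1398.4 kPa.
q_net = 1398.4 − 50.233 = 1348.2 kPa.
q_all(net) = 1348.2 / 3 = 449.4 kPa.

q_all(net) ≈ 450 kPa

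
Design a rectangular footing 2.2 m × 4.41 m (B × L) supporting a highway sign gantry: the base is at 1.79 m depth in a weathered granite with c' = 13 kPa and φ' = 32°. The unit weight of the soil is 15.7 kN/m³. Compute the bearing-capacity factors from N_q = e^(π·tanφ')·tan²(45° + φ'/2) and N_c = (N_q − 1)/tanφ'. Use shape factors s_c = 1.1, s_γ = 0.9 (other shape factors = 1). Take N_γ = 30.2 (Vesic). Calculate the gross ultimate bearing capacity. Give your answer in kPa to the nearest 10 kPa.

q_ult ≈ 1630 kPa

tan32° = 0.6249, so N_q = e^(π×0.6249)·tan²(61°) = 7.121 × 3.255 = 23.18.
N_c = (23.18 − 1)/tan32° = 35.49.
q = γ·D_f = 15.7 × 1.79 = 28.103 kPa.
c·N_c·s_c = 13 × 35.49 × 1.1 = 507.51 kPa
q·N_q = 28.103 × 23.177 = 651.34 kPa
0.5·γ·B·N_γ·s_γ = 0.5 × 15.7 × 2.2 × 30.2 × 0.9 = 469.4 kPa
q_ult = 507.51 + 651.34 + 469.4 = 1628.2 kPa.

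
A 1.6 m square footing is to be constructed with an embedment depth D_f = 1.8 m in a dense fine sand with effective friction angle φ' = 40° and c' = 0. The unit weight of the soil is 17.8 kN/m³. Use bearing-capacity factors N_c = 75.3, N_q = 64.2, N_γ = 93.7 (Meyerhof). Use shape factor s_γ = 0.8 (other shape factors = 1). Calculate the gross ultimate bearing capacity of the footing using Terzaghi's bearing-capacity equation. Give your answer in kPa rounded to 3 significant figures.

q_ult ≈ 3120 kPa

q = γ·D_f = 17.8 × 1.8 = 32.04 kPa.
q·N_q = 32.04 × 64.2 = 2057 kPa
0.5·γ·B·N_γ·s_γ = 0.5 × 17.8 × 1.6 × 93.7 × 0.8 = 1067.4 kPa
q_ult = 2057 + 1067.4 = 3124.4 kPa.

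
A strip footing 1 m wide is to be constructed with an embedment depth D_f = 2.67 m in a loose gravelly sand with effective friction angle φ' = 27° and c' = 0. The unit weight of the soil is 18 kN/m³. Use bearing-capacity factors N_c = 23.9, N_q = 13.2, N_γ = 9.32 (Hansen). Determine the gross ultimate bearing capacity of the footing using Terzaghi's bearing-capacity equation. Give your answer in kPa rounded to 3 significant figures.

q = γ·D_f = 18 × 2.67 = 48.06 kPa.
q·N_q = 48.06 × 13.2 = 634.39 kPa
0.5·γ·B·N_γ = 0.5 × 18 × 1 × 9.32 = 83.88 kPa
q_ult = 634.39 + 83.88 = 718.27 kPa.

q_ult ≈ 718 kPa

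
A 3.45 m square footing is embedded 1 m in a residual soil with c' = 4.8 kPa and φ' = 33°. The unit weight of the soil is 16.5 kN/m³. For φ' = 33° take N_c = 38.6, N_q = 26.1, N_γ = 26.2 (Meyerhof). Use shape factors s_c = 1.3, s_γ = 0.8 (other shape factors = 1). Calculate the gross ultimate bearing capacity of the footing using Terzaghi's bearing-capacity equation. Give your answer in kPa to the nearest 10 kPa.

q = γ·D_f = 16.5 × 1 = 16.5 kPa.
c·N_c·s_c = 4.8 × 38.6 × 1.3 = 240.86 kPa
q·N_q = 16.5 × 26.1 = 430.65 kPa
0.5·γ·B·N_γ·s_γ = 0.5 × 16.5 × 3.45 × 26.2 × 0.8 = 596.57 kPa
q_ult = 240.86 + 430.65 + 596.57 = 1268.1 kPa.

q_ult ≈ 1270 kPa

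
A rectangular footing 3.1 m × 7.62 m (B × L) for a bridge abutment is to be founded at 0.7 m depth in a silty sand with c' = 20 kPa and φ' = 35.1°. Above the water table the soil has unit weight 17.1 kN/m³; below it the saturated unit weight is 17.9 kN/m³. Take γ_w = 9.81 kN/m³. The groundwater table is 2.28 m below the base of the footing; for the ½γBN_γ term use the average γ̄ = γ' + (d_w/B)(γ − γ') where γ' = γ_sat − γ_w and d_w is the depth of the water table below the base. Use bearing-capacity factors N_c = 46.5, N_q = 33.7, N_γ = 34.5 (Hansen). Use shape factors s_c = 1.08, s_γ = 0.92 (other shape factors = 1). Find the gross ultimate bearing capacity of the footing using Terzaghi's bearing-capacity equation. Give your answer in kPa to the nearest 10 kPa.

q = γ·D_f = 17.1 × 0.7 = 11.97 kPa.
γ' = 8.09 kN/m³; averaging over the depth B below the base, γ̄ = γ' + (d_w/B)(γ − γ') = 14.717 kN/m³.
c·N_c·s_c = 20 × 46.5 × 1.08 = 1004.4 kPa
q·N_q = 11.97 × 33.7 = 403.39 kPa
0.5·γ·B·N_γ·s_γ = 0.5 × 14.717 × 3.1 × 34.5 × 0.92 = 724.02 kPa
q_ult = 1004.4 + 403.39 + 724.02 = 2131.8 kPa.

q_ult ≈ 2130 kPa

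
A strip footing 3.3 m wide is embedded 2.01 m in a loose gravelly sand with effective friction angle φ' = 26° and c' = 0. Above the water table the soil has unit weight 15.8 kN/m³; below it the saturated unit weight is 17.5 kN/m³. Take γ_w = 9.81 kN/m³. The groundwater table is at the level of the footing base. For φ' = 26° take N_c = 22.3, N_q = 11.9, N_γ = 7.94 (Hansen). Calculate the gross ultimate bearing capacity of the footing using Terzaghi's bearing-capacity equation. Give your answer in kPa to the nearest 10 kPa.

q_ult ≈ 480 kPa

Effective surcharge at the founding depth q = γ·D_f = 15.8 × 2.01 = 31.758 kPa.
The water table coincides with the base, so in the self-weight term γ → γ' = 7.69 kN/m³.
q_ult = q·N_q + 0.5·γ·B·N_γ
     = 31.758 × 11.9 + 0.5 × 7.69 × 3.3 × 7.94
     = 377.92 + 100.75 = 478.67 kPa.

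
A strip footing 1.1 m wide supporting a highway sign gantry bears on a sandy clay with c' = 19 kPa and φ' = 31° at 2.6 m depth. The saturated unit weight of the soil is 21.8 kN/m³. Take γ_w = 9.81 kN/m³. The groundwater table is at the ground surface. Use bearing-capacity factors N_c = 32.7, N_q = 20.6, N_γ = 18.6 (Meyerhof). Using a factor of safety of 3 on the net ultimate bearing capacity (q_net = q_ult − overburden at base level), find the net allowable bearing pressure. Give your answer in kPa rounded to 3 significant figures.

γ' = 21.8 − 9.81 = 11.99 kN/m³ (submerged throughout). q = 11.99 × 2.6 = 31.174 kPa; the same γ' applies in the ½γBN_γ term.
c·N_c = 19 × 32.7 = 621.3 kPa
q·N_q = 31.174 × 20.6 = 642.18 kPa
0.5·γ·B·N_γ = 0.5 × 11.99 × 1.1 × 18.6 = 122.66 kPa
q_ult = 621.3 + 642.18 + 122.66 = 1386.1 kPa.
q_net = 1386.1 − 31.174 = 1355 kPa.
q_all(net) = 1355 / 3 = 451.66 kPa.

q_all(net) ≈ 452 kPa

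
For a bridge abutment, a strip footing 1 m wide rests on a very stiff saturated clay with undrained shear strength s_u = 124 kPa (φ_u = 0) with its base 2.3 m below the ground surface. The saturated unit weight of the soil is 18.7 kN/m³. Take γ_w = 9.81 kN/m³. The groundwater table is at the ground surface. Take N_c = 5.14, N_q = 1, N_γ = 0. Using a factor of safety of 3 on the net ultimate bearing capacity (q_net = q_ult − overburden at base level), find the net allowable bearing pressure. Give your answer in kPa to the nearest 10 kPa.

q_all(net) ≈ 210 kPa

γ' = 18.7 − 9.81 = 8.89 kN/m³ (submerged throughout). q = 8.89 × 2.3 = 20.447 kPa.
c·N_c = 124 × 5.14 = 637.36 kPa
q·N_q = 20.447 × 1 = 20.447 kPa
q_ult = 637.36 + 20.447 = 657.81 kPa.
q_net = 657.81 − 20.447 = 637.36 kPa.
q_all(net) = 637.36 / 3 = 212.45 kPa.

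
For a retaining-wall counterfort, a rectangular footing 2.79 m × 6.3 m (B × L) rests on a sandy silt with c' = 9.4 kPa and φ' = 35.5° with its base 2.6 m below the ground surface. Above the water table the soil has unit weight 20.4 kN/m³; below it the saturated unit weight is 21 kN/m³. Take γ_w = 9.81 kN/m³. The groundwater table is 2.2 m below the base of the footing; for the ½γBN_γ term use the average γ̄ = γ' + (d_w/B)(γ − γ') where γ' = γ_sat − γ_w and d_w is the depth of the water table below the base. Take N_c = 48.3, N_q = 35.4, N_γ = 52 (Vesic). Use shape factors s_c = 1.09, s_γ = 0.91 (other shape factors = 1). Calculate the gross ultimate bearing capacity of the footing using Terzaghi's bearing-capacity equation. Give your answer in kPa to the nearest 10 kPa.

Overburden at base level: q = 20.4 × 2.6 = 53.04 kPa.
The water table is 2.2 m below the base (< B = 2.79 m), so the ½γBN_γ term uses γ̄ = γ' + (d_w/B)(γ − γ') = 11.19 + (2.2/2.79)(20.4 − 11.19) = 18.452 kN/m³.
Cohesion term c·N_c·s_c = 9.4 × 48.3 × 1.09 = 494.88 kPa; surcharge term q·N_q = 53.04 × 35.4 = 1877.6 kPa; self-weight term 0.5·γ·B·N_γ·s_γ = 0.5 × 18.452 × 2.79 × 52 × 0.91 = 1218.1 kPa.
q_ult = 494.88 + 1877.6 + 1218.1 = 3590.6 kPa.

q_ult ≈ 3590 kPa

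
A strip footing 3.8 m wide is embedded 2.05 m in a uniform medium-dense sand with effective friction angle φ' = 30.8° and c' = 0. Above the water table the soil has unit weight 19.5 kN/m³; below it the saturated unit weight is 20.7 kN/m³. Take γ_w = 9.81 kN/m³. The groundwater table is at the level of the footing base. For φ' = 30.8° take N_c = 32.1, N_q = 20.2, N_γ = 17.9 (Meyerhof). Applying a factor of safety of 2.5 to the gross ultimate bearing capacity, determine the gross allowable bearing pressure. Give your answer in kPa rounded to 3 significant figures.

q = γ·D_f = 19.5 × 2.05 = 39.975 kPa.
For the ½γBN_γ term take γ' = 20.7 − 9.81 = 10.89 kN/m³ (soil below base is submerged).
q·N_q = 39.975 × 20.2 = 807.49 kPa
0.5·γ·B·N_γ = 0.5 × 10.89 × 3.8 × 17.9 = 370.37 kPa
q_ult = 807.49 + 370.37 = 1177.9 kPa.
q_all = q_ult / FS = 1177.9 / 2.5 = 471.15 kPa.

q_all ≈ 471 kPa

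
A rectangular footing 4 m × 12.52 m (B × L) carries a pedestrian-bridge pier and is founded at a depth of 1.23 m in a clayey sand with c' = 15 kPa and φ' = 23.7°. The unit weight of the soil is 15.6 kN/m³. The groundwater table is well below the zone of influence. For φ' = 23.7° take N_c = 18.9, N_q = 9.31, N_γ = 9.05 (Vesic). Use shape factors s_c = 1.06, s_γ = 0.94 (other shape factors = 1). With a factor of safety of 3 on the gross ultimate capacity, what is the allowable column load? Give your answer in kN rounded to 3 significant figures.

q = γ·D_f = 15.6 × 1.23 = 19.188 kPa.
c·N_c·s_c = 15 × 18.9 × 1.06 = 300.51 kPa
q·N_q = 19.188 × 9.31 = 178.64 kPa
0.5·γ·B·N_γ·s_γ = 0.5 × 15.6 × 4 × 9.05 × 0.94 = 265.42 kPa
q_ult = 300.51 + 178.64 + 265.42 = 744.57 kPa.
Gross allowable pressure q_all = 744.57 / 3 = 248.19 kPa.
Footing area = 50.08 m², so allowable column load = 248.19 × 50.08 = 12429 kN.

P_all ≈ 12400 kN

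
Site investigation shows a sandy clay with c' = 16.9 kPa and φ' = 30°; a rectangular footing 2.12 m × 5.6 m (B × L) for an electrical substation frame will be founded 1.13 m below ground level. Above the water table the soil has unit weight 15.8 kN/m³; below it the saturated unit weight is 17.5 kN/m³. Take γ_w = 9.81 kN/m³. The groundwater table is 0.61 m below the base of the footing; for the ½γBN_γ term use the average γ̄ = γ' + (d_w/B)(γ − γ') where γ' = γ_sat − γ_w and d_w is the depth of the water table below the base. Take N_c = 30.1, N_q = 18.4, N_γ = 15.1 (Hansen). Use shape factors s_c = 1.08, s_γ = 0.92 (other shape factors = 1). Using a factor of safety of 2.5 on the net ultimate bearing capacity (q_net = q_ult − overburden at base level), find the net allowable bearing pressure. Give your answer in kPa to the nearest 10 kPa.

Overburden at base level: q = 15.8 × 1.13 = 17.854 kPa.
The water table is 0.61 m below the base (< B = 2.12 m), so the ½γBN_γ term uses γ̄ = γ' + (d_w/B)(γ − γ') = 7.69 + (0.61/2.12)(15.8 − 7.69) = 10.024 kN/m³.
Cohesion term c·N_c·s_c = 16.9 × 30.1 × 1.08 = 549.39 kPa; surcharge term q·N_q = 17.854 × 18.4 = 328.51 kPa; self-weight term 0.5·γ·B·N_γ·s_γ = 0.5 × 10.024 × 2.12 × 15.1 × 0.92 = 147.6 kPa.
q_ult = 549.39 + 328.51 + 147.6 = 1025.5 kPa.
q_net = 1025.5 − 17.854 = 1007.6 kPa.
q_all(net) = 1007.6 / 2.5 = 403.06 kPa.

q_all(net) ≈ 400 kPa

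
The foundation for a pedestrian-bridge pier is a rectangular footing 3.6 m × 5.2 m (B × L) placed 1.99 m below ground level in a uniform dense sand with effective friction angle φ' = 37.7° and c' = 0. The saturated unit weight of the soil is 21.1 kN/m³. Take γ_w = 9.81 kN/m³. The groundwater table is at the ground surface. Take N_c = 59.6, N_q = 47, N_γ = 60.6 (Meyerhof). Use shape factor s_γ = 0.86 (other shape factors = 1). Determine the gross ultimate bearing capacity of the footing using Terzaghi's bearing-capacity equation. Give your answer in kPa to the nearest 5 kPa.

γ' = 21.1 − 9.81 = 11.29 kN/m³ (submerged throughout). q = 11.29 × 1.99 = 22.467 kPa; the same γ' applies in the ½γBN_γ term.
q·N_q = 22.467 × 47 = 1056 kPa
0.5·γ·B·N_γ·s_γ = 0.5 × 11.29 × 3.6 × 60.6 × 0.86 = 1059.1 kPa
q_ult = 1056 + 1059.1 = 2115.1 kPa.

q_ult ≈ 2115 kPa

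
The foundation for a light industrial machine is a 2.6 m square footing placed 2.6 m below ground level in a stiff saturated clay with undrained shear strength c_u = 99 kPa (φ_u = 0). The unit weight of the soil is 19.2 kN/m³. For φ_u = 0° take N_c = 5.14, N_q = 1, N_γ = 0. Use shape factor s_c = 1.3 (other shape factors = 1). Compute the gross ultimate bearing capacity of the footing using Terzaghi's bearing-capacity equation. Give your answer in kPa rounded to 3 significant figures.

Overburden at base level: q = 19.2 × 2.6 = 49.92 kPa.
Cohesion term c·N_c·s_c = 99 × 5.14 × 1.3 = 661.52 kPa; surcharge term q·N_q = 49.92 × 1 = 49.92 kPa.
q_ult = 661.52 + 49.92 = 711.44 kPa.

q_ult ≈ 711 kPa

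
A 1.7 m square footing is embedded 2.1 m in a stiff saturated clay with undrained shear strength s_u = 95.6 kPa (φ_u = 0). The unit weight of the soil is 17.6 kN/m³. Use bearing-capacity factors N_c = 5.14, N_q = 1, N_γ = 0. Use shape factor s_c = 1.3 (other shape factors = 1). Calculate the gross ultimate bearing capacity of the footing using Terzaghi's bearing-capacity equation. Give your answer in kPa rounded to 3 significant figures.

Effective surcharge at the founding depth q = γ·D_f = 17.6 × 2.1 = 36.96 kPa.
q_ult = c·N_c·s_c + q·N_q
     = 95.6 × 5.14 × 1.3 + 36.96 × 1
     = 638.8 + 36.96 = 675.76 kPa.

q_ult ≈ 676 kPa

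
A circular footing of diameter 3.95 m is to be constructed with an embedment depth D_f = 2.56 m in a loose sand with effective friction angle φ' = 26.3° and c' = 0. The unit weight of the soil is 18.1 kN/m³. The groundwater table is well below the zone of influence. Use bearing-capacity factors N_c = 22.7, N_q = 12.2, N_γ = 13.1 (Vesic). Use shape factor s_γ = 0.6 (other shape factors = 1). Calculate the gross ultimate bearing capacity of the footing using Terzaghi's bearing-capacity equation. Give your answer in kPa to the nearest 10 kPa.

q_ult ≈ 850 kPa

q = γ·D_f = 18.1 × 2.56 = 46.336 kPa.
q·N_q = 46.336 × 12.2 = 565.3 kPa
0.5·γ·B·N_γ·s_γ = 0.5 × 18.1 × 3.95 × 13.1 × 0.6 = 280.98 kPa
q_ult = 565.3 + 280.98 = 846.27 kPa.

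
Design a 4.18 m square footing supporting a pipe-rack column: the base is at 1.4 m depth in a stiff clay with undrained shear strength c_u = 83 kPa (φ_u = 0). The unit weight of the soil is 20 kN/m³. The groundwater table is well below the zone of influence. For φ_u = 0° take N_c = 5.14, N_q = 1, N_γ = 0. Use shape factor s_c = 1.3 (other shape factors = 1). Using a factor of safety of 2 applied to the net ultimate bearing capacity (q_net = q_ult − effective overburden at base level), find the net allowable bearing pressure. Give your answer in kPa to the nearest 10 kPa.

Effective surcharge at the founding depth q = γ·D_f = 20 × 1.4 = 28 kPa.
q_ult = c·N_c·s_c + q·N_q
     = 83 × 5.14 × 1.3 + 28 × 1
     = 554.61 + 28 = 582.61 kPa.
Net ultimate: q_net = 582.61 − 28 = 554.61 kPa.
q_all(net) = 554.61 / 2 = 277.3 kPa.

q_all(net) ≈ 280 kPa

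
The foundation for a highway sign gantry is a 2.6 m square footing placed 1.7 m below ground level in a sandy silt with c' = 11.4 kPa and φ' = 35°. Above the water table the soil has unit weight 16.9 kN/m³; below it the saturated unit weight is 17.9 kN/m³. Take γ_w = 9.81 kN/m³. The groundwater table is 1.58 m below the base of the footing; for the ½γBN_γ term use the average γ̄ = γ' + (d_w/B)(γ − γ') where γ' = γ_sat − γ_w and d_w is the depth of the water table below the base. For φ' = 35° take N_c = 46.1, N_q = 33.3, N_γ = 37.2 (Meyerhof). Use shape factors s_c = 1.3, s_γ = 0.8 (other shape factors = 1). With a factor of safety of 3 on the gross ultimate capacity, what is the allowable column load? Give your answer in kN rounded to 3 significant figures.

q = γ·D_f = 16.9 × 1.7 = 28.73 kPa.
γ' = 8.09 kN/m³; averaging over the depth B below the base, γ̄ = γ' + (d_w/B)(γ − γ') = 13.444 kN/m³.
c·N_c·s_c = 11.4 × 46.1 × 1.3 = 683.2 kPa
q·N_q = 28.73 × 33.3 = 956.71 kPa
0.5·γ·B·N_γ·s_γ = 0.5 × 13.444 × 2.6 × 37.2 × 0.8 = 520.11 kPa
q_ult = 683.2 + 956.71 + 520.11 = 2160 kPa.
Gross allowable pressure q_all = 2160 / 3 = 720.01 kPa.
Footing area = 6.76 m², so allowable column load = 720.01 × 6.76 = 4867.3 kN.

P_all ≈ 4870 kN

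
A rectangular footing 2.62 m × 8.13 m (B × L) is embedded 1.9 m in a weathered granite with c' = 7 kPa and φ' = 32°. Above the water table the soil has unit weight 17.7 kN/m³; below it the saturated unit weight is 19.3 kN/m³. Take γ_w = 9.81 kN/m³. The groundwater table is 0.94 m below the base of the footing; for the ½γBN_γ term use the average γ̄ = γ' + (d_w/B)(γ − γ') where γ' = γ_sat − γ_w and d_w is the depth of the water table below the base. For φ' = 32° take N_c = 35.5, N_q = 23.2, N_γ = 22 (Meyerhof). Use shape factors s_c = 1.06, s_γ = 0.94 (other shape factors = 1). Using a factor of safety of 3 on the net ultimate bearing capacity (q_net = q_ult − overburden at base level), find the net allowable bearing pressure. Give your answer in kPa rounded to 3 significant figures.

Effective surcharge at the founding depth q = γ·D_f = 17.7 × 1.9 = 33.63 kPa.
With d_w = 0.94 m < B, γ̄ = 9.49 + (0.94/2.62) × (17.7 − 9.49) = 12.436 kN/m³.
q_ult = c·N_c·s_c + q·N_q + 0.5·γ·B·N_γ·s_γ
     = 7 × 35.5 × 1.06 + 33.63 × 23.2 + 0.5 × 12.436 × 2.62 × 22 × 0.94
     = 263.41 + 780.22 + 336.89 = 1380.5 kPa.
q_net = 1380.5 − 33.63 = 1346.9 kPa.
q_all(net) = 1346.9 / 3 = 448.96 kPa.

q_all(net) ≈ 449 kPa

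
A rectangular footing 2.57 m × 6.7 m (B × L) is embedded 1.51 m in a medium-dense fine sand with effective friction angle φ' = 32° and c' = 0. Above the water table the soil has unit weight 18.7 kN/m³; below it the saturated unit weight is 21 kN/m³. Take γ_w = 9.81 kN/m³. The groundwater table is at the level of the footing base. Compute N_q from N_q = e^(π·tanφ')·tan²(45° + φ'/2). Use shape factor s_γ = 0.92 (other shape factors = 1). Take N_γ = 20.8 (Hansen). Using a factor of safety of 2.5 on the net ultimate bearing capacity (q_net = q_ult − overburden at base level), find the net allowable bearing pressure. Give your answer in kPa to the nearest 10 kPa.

N_q = e^(π·tan32°)·tan²(61°) = 23.18.
Effective surcharge at the founding depth q = γ·D_f = 18.7 × 1.51 = 28.237 kPa.
The water table coincides with the base, so in the self-weight term γ → γ' = 11.19 kN/m³.
q_ult = q·N_q + 0.5·γ·B·N_γ·s_γ
     = 28.237 × 23.177 + 0.5 × 11.19 × 2.57 × 20.8 × 0.92
     = 654.44 + 275.16 = 929.6 kPa.
q_net = 929.6 − 28.237 = 901.37 kPa.
q_all(net) = 901.37 / 2.5 = 360.55 kPa.

q_all(net) ≈ 360 kPa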